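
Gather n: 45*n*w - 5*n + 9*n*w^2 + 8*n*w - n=n*(9*w^2 + 53*w - 6)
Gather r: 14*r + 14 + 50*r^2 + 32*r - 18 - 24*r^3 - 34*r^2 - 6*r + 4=-24*r^3 + 16*r^2 + 40*r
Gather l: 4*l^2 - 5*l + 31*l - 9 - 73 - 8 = 4*l^2 + 26*l - 90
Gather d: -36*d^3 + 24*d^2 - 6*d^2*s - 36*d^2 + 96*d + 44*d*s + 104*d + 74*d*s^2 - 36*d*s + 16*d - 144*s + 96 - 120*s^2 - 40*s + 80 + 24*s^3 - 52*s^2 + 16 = -36*d^3 + d^2*(-6*s - 12) + d*(74*s^2 + 8*s + 216) + 24*s^3 - 172*s^2 - 184*s + 192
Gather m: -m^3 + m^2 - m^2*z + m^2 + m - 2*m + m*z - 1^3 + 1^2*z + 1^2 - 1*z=-m^3 + m^2*(2 - z) + m*(z - 1)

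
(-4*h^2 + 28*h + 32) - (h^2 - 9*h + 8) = -5*h^2 + 37*h + 24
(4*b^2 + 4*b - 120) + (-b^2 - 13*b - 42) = 3*b^2 - 9*b - 162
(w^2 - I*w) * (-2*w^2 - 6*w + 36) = -2*w^4 - 6*w^3 + 2*I*w^3 + 36*w^2 + 6*I*w^2 - 36*I*w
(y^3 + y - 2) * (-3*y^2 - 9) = -3*y^5 - 12*y^3 + 6*y^2 - 9*y + 18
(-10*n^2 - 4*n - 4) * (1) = -10*n^2 - 4*n - 4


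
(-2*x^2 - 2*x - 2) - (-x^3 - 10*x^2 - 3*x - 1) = x^3 + 8*x^2 + x - 1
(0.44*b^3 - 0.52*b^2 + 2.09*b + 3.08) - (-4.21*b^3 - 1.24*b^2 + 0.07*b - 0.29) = 4.65*b^3 + 0.72*b^2 + 2.02*b + 3.37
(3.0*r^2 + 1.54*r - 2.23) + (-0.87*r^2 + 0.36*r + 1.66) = 2.13*r^2 + 1.9*r - 0.57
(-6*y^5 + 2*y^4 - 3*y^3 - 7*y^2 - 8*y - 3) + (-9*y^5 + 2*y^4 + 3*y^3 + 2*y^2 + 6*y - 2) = -15*y^5 + 4*y^4 - 5*y^2 - 2*y - 5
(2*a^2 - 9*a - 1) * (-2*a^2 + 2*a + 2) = -4*a^4 + 22*a^3 - 12*a^2 - 20*a - 2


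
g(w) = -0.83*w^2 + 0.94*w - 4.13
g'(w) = 0.94 - 1.66*w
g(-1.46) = -7.27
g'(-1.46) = 3.36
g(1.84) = -5.21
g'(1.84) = -2.11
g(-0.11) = -4.24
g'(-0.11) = 1.12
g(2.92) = -8.46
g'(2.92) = -3.91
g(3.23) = -9.75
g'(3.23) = -4.42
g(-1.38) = -7.01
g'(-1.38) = 3.23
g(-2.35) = -10.92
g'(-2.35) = 4.84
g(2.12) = -5.87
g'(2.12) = -2.58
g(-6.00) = -39.65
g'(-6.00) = 10.90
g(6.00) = -28.37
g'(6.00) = -9.02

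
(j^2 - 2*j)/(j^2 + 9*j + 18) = j*(j - 2)/(j^2 + 9*j + 18)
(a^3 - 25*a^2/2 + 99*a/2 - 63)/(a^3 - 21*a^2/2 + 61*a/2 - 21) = (a - 3)/(a - 1)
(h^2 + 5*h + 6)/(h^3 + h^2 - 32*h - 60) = (h + 3)/(h^2 - h - 30)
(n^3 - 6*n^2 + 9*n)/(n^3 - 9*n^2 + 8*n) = (n^2 - 6*n + 9)/(n^2 - 9*n + 8)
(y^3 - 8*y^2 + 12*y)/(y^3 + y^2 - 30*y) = (y^2 - 8*y + 12)/(y^2 + y - 30)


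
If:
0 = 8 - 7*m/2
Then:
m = 16/7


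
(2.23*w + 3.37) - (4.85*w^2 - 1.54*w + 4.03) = -4.85*w^2 + 3.77*w - 0.66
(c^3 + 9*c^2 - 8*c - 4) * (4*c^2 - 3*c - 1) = 4*c^5 + 33*c^4 - 60*c^3 - c^2 + 20*c + 4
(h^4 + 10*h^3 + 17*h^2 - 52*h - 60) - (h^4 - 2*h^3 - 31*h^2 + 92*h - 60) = 12*h^3 + 48*h^2 - 144*h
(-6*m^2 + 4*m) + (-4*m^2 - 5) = -10*m^2 + 4*m - 5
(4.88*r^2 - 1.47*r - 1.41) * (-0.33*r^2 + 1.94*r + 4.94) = -1.6104*r^4 + 9.9523*r^3 + 21.7207*r^2 - 9.9972*r - 6.9654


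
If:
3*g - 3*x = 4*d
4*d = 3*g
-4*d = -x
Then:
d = 0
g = 0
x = 0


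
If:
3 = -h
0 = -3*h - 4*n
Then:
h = -3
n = 9/4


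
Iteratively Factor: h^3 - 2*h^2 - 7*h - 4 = (h + 1)*(h^2 - 3*h - 4) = (h - 4)*(h + 1)*(h + 1)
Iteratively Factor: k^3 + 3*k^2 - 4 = (k - 1)*(k^2 + 4*k + 4) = (k - 1)*(k + 2)*(k + 2)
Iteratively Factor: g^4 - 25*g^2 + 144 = (g + 3)*(g^3 - 3*g^2 - 16*g + 48) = (g - 3)*(g + 3)*(g^2 - 16) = (g - 3)*(g + 3)*(g + 4)*(g - 4)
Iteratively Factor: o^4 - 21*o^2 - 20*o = (o)*(o^3 - 21*o - 20) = o*(o + 1)*(o^2 - o - 20) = o*(o - 5)*(o + 1)*(o + 4)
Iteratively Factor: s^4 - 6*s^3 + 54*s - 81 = (s - 3)*(s^3 - 3*s^2 - 9*s + 27) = (s - 3)*(s + 3)*(s^2 - 6*s + 9) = (s - 3)^2*(s + 3)*(s - 3)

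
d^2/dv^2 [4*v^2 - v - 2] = 8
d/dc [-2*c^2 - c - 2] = -4*c - 1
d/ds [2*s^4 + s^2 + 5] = 8*s^3 + 2*s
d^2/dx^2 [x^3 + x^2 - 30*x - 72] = 6*x + 2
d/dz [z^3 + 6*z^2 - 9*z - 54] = 3*z^2 + 12*z - 9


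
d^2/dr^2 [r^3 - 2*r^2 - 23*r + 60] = 6*r - 4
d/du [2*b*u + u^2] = 2*b + 2*u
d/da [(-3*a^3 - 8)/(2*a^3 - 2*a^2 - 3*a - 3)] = (6*a^4 + 18*a^3 + 75*a^2 - 32*a - 24)/(4*a^6 - 8*a^5 - 8*a^4 + 21*a^2 + 18*a + 9)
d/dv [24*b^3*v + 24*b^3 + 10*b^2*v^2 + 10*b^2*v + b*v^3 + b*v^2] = b*(24*b^2 + 20*b*v + 10*b + 3*v^2 + 2*v)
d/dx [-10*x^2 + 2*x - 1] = 2 - 20*x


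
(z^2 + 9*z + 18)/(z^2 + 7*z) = (z^2 + 9*z + 18)/(z*(z + 7))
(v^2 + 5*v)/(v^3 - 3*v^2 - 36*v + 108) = v*(v + 5)/(v^3 - 3*v^2 - 36*v + 108)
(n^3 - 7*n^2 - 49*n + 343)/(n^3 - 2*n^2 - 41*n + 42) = (n^2 - 49)/(n^2 + 5*n - 6)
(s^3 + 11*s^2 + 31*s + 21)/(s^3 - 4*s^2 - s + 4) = (s^2 + 10*s + 21)/(s^2 - 5*s + 4)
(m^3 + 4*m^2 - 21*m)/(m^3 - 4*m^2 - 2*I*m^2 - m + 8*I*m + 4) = m*(m^2 + 4*m - 21)/(m^3 - 2*m^2*(2 + I) + m*(-1 + 8*I) + 4)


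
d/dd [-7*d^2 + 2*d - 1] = 2 - 14*d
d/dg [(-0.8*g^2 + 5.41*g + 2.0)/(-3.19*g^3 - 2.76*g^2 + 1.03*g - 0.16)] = (-2.552*g^4 + 34.5158*g^3 + 33.2476*g^2 + 11.296*g - 2.9256)/(10.1761*g^6 + 17.6088*g^5 + 1.0462*g^4 - 4.6648*g^3 + 1.9441*g^2 - 0.3296*g + 0.0256)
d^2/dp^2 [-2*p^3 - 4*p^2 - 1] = -12*p - 8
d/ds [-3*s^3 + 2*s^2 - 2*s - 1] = -9*s^2 + 4*s - 2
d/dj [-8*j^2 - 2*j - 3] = -16*j - 2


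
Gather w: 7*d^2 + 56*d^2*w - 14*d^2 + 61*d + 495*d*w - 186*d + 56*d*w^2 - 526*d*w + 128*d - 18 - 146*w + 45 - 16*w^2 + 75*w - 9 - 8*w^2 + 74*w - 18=-7*d^2 + 3*d + w^2*(56*d - 24) + w*(56*d^2 - 31*d + 3)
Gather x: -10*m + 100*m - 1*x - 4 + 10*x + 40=90*m + 9*x + 36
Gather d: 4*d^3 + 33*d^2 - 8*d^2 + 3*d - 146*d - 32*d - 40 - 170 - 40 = 4*d^3 + 25*d^2 - 175*d - 250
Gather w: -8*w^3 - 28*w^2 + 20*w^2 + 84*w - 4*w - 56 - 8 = -8*w^3 - 8*w^2 + 80*w - 64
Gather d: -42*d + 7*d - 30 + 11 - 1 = -35*d - 20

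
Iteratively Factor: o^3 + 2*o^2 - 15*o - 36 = (o - 4)*(o^2 + 6*o + 9) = (o - 4)*(o + 3)*(o + 3)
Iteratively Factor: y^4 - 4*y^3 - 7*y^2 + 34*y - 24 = (y - 1)*(y^3 - 3*y^2 - 10*y + 24) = (y - 2)*(y - 1)*(y^2 - y - 12) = (y - 2)*(y - 1)*(y + 3)*(y - 4)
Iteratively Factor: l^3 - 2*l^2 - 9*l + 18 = (l - 3)*(l^2 + l - 6) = (l - 3)*(l - 2)*(l + 3)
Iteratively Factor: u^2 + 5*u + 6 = (u + 2)*(u + 3)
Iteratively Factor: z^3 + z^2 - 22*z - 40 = (z + 2)*(z^2 - z - 20) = (z + 2)*(z + 4)*(z - 5)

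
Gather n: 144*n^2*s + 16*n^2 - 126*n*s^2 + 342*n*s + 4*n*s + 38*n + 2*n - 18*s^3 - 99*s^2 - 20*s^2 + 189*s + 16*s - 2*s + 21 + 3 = n^2*(144*s + 16) + n*(-126*s^2 + 346*s + 40) - 18*s^3 - 119*s^2 + 203*s + 24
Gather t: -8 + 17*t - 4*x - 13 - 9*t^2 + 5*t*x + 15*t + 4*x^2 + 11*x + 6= -9*t^2 + t*(5*x + 32) + 4*x^2 + 7*x - 15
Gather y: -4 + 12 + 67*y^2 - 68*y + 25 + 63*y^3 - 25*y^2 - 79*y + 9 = 63*y^3 + 42*y^2 - 147*y + 42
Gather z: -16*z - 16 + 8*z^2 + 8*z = 8*z^2 - 8*z - 16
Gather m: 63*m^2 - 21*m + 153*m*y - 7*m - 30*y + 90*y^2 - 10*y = 63*m^2 + m*(153*y - 28) + 90*y^2 - 40*y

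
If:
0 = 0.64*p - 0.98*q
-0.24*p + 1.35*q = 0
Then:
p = 0.00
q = 0.00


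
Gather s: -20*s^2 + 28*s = -20*s^2 + 28*s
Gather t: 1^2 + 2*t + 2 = 2*t + 3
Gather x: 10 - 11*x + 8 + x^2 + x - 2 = x^2 - 10*x + 16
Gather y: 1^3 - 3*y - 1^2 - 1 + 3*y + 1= 0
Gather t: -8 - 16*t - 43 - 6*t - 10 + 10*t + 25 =-12*t - 36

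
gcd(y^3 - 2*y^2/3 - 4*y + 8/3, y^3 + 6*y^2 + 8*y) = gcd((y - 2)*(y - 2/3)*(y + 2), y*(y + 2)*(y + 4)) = y + 2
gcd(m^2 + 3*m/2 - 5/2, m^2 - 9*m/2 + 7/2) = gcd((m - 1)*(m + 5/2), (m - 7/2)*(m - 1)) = m - 1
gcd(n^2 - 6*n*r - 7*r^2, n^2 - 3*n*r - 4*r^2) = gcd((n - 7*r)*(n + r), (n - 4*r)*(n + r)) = n + r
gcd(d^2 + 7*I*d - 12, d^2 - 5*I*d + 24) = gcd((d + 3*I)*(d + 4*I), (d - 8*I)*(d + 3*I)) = d + 3*I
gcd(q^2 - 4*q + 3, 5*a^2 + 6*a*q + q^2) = 1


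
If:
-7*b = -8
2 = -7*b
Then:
No Solution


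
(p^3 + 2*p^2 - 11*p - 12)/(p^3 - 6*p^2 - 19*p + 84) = (p + 1)/(p - 7)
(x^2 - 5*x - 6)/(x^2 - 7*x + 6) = (x + 1)/(x - 1)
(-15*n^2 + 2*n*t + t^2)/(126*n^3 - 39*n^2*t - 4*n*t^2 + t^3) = (5*n + t)/(-42*n^2 - n*t + t^2)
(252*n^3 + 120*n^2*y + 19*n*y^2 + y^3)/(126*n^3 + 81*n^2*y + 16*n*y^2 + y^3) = (6*n + y)/(3*n + y)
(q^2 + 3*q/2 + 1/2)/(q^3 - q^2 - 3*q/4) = 2*(q + 1)/(q*(2*q - 3))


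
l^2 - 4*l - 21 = (l - 7)*(l + 3)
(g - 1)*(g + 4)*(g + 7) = g^3 + 10*g^2 + 17*g - 28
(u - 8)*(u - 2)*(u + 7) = u^3 - 3*u^2 - 54*u + 112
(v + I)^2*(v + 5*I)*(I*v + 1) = I*v^4 - 6*v^3 - 4*I*v^2 - 6*v - 5*I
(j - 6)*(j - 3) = j^2 - 9*j + 18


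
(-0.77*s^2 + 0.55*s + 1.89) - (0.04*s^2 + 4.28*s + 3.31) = -0.81*s^2 - 3.73*s - 1.42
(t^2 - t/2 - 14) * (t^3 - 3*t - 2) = t^5 - t^4/2 - 17*t^3 - t^2/2 + 43*t + 28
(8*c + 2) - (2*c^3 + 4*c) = -2*c^3 + 4*c + 2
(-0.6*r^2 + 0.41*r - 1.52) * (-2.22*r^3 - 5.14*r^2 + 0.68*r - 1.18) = 1.332*r^5 + 2.1738*r^4 + 0.859000000000001*r^3 + 8.7996*r^2 - 1.5174*r + 1.7936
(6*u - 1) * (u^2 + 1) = 6*u^3 - u^2 + 6*u - 1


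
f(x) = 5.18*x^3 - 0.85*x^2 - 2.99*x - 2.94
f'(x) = 15.54*x^2 - 1.7*x - 2.99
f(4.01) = 305.41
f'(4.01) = 240.08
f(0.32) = -3.81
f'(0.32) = -1.94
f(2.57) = 71.69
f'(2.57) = 95.28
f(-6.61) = -1516.32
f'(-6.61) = 687.22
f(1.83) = 20.49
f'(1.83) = 45.94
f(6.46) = 1338.73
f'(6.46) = 634.54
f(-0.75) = -3.36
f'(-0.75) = 7.03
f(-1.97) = -39.95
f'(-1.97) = 60.67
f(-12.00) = -9040.50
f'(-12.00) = 2255.17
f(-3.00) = -141.48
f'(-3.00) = 141.97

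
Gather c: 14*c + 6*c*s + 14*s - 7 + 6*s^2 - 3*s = c*(6*s + 14) + 6*s^2 + 11*s - 7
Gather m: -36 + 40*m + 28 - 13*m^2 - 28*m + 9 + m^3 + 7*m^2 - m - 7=m^3 - 6*m^2 + 11*m - 6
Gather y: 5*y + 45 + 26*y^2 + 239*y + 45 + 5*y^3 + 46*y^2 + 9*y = 5*y^3 + 72*y^2 + 253*y + 90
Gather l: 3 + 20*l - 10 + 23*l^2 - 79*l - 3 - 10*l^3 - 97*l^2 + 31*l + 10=-10*l^3 - 74*l^2 - 28*l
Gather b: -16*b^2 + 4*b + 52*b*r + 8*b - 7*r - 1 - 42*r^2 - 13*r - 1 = -16*b^2 + b*(52*r + 12) - 42*r^2 - 20*r - 2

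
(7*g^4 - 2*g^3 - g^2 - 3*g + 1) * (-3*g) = -21*g^5 + 6*g^4 + 3*g^3 + 9*g^2 - 3*g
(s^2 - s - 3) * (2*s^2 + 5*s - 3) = 2*s^4 + 3*s^3 - 14*s^2 - 12*s + 9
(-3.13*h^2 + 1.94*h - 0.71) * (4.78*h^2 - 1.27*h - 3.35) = -14.9614*h^4 + 13.2483*h^3 + 4.6279*h^2 - 5.5973*h + 2.3785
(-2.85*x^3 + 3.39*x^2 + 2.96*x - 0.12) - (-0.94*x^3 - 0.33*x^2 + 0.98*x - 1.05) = -1.91*x^3 + 3.72*x^2 + 1.98*x + 0.93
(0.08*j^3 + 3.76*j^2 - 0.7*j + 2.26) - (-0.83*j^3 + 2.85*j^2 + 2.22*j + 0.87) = 0.91*j^3 + 0.91*j^2 - 2.92*j + 1.39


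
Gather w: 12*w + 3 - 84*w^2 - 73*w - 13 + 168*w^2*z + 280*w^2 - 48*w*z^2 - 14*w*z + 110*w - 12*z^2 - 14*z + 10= w^2*(168*z + 196) + w*(-48*z^2 - 14*z + 49) - 12*z^2 - 14*z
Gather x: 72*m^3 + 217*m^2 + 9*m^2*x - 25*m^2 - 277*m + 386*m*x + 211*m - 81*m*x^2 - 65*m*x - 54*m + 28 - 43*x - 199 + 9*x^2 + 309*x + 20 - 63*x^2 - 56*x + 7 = 72*m^3 + 192*m^2 - 120*m + x^2*(-81*m - 54) + x*(9*m^2 + 321*m + 210) - 144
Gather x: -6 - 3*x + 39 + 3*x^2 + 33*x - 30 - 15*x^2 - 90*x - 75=-12*x^2 - 60*x - 72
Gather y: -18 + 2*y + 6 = 2*y - 12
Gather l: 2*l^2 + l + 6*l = 2*l^2 + 7*l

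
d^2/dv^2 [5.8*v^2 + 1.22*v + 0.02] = 11.6000000000000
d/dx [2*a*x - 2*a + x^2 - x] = 2*a + 2*x - 1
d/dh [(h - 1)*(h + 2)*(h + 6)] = 3*h^2 + 14*h + 4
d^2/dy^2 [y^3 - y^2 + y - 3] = 6*y - 2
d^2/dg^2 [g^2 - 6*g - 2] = 2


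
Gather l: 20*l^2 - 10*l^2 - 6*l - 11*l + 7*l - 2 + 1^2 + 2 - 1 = 10*l^2 - 10*l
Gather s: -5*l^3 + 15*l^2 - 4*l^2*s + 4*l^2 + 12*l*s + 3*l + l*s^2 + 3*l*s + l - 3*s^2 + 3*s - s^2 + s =-5*l^3 + 19*l^2 + 4*l + s^2*(l - 4) + s*(-4*l^2 + 15*l + 4)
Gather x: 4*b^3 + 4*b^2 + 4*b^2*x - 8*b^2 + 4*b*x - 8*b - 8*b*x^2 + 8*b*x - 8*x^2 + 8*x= 4*b^3 - 4*b^2 - 8*b + x^2*(-8*b - 8) + x*(4*b^2 + 12*b + 8)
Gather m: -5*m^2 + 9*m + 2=-5*m^2 + 9*m + 2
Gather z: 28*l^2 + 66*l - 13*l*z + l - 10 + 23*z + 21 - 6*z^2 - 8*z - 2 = 28*l^2 + 67*l - 6*z^2 + z*(15 - 13*l) + 9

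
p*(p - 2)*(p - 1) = p^3 - 3*p^2 + 2*p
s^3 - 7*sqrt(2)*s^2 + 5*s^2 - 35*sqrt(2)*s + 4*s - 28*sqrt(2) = (s + 1)*(s + 4)*(s - 7*sqrt(2))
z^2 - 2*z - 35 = (z - 7)*(z + 5)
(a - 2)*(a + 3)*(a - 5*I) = a^3 + a^2 - 5*I*a^2 - 6*a - 5*I*a + 30*I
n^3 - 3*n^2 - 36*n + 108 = (n - 6)*(n - 3)*(n + 6)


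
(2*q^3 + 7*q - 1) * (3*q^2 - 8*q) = 6*q^5 - 16*q^4 + 21*q^3 - 59*q^2 + 8*q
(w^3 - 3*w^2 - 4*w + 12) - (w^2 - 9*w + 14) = w^3 - 4*w^2 + 5*w - 2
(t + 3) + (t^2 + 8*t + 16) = t^2 + 9*t + 19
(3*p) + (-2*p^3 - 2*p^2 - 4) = -2*p^3 - 2*p^2 + 3*p - 4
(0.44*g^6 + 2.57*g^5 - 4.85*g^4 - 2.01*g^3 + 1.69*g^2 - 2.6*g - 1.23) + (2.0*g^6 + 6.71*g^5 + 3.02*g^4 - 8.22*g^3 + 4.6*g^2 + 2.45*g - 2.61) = 2.44*g^6 + 9.28*g^5 - 1.83*g^4 - 10.23*g^3 + 6.29*g^2 - 0.15*g - 3.84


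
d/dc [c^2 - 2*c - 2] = 2*c - 2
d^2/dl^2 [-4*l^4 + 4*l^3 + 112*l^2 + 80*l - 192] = -48*l^2 + 24*l + 224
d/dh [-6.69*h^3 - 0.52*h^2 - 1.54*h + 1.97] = -20.07*h^2 - 1.04*h - 1.54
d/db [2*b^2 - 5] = 4*b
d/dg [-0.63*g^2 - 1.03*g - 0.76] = -1.26*g - 1.03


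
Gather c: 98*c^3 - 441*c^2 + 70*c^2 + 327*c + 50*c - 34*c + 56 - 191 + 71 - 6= 98*c^3 - 371*c^2 + 343*c - 70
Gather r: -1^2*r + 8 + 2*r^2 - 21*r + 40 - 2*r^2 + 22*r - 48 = 0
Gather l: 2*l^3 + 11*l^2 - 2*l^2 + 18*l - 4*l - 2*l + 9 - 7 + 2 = 2*l^3 + 9*l^2 + 12*l + 4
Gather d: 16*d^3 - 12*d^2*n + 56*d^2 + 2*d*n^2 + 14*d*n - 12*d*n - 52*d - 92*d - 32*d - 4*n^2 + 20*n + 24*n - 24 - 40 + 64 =16*d^3 + d^2*(56 - 12*n) + d*(2*n^2 + 2*n - 176) - 4*n^2 + 44*n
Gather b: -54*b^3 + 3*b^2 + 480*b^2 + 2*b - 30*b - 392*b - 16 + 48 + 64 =-54*b^3 + 483*b^2 - 420*b + 96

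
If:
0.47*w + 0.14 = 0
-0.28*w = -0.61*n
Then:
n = -0.14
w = -0.30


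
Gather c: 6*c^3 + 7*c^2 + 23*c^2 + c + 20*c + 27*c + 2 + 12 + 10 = 6*c^3 + 30*c^2 + 48*c + 24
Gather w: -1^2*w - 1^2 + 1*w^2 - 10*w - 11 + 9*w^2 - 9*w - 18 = 10*w^2 - 20*w - 30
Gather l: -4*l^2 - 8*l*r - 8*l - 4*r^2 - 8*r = -4*l^2 + l*(-8*r - 8) - 4*r^2 - 8*r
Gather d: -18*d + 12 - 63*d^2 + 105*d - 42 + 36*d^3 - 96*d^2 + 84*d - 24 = 36*d^3 - 159*d^2 + 171*d - 54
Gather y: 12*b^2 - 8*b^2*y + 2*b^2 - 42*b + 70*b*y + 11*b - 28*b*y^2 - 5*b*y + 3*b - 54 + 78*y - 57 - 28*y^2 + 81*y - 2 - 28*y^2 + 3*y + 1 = 14*b^2 - 28*b + y^2*(-28*b - 56) + y*(-8*b^2 + 65*b + 162) - 112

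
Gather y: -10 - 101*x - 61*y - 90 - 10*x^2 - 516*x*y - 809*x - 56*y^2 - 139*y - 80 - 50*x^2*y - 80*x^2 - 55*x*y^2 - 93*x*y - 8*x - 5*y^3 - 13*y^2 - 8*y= -90*x^2 - 918*x - 5*y^3 + y^2*(-55*x - 69) + y*(-50*x^2 - 609*x - 208) - 180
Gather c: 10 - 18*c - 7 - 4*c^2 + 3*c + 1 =-4*c^2 - 15*c + 4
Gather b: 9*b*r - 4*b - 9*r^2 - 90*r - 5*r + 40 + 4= b*(9*r - 4) - 9*r^2 - 95*r + 44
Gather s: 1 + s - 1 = s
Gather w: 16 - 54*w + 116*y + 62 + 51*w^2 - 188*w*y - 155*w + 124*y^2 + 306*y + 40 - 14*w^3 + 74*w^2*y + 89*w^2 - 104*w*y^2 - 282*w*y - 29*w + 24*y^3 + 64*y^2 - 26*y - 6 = -14*w^3 + w^2*(74*y + 140) + w*(-104*y^2 - 470*y - 238) + 24*y^3 + 188*y^2 + 396*y + 112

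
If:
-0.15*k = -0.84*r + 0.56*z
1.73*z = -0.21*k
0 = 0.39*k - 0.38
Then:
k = 0.97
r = 0.10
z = -0.12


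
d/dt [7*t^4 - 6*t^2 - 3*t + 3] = 28*t^3 - 12*t - 3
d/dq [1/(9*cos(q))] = sin(q)/(9*cos(q)^2)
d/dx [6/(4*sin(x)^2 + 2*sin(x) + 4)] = -3*(4*sin(x) + 1)*cos(x)/(sin(x) - cos(2*x) + 3)^2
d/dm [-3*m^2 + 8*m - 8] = 8 - 6*m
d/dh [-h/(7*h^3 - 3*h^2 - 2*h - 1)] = (14*h^3 - 3*h^2 + 1)/(49*h^6 - 42*h^5 - 19*h^4 - 2*h^3 + 10*h^2 + 4*h + 1)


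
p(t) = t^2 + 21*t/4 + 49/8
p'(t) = 2*t + 21/4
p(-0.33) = 4.50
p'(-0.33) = 4.59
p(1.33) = 14.88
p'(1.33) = 7.91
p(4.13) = 44.86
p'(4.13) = 13.51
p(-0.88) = 2.28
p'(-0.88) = 3.49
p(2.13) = 21.84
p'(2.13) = 9.51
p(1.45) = 15.84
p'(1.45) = 8.15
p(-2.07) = -0.46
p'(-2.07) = 1.11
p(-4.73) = 3.67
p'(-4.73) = -4.21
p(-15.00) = 152.38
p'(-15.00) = -24.75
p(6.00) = 73.62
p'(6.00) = 17.25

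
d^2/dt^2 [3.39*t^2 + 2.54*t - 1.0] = 6.78000000000000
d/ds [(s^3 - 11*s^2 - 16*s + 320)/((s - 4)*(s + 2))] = (s^4 - 4*s^3 + 14*s^2 - 464*s + 768)/(s^4 - 4*s^3 - 12*s^2 + 32*s + 64)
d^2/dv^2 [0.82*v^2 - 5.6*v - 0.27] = 1.64000000000000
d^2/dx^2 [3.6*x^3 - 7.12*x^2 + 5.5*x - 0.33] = 21.6*x - 14.24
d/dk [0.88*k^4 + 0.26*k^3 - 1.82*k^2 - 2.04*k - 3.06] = 3.52*k^3 + 0.78*k^2 - 3.64*k - 2.04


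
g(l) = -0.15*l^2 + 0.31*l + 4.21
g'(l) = 0.31 - 0.3*l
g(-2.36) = 2.64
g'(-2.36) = 1.02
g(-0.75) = 3.89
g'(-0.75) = 0.54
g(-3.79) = 0.88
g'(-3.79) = 1.45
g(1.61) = 4.32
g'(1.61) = -0.17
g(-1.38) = 3.50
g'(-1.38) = 0.72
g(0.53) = 4.33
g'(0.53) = 0.15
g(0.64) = 4.35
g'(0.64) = 0.12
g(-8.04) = -7.98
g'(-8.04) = 2.72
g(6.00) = 0.67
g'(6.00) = -1.49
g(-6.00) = -3.05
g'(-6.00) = 2.11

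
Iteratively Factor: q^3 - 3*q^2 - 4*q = (q - 4)*(q^2 + q) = q*(q - 4)*(q + 1)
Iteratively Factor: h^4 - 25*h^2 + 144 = (h - 4)*(h^3 + 4*h^2 - 9*h - 36) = (h - 4)*(h + 4)*(h^2 - 9) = (h - 4)*(h - 3)*(h + 4)*(h + 3)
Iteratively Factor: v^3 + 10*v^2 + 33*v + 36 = (v + 4)*(v^2 + 6*v + 9) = (v + 3)*(v + 4)*(v + 3)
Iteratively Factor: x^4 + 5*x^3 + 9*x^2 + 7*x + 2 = (x + 1)*(x^3 + 4*x^2 + 5*x + 2) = (x + 1)*(x + 2)*(x^2 + 2*x + 1) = (x + 1)^2*(x + 2)*(x + 1)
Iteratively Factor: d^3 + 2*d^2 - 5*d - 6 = (d + 3)*(d^2 - d - 2) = (d - 2)*(d + 3)*(d + 1)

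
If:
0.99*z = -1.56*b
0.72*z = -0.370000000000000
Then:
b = 0.33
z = -0.51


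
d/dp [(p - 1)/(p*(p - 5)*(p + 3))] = (-2*p^3 + 5*p^2 - 4*p - 15)/(p^2*(p^4 - 4*p^3 - 26*p^2 + 60*p + 225))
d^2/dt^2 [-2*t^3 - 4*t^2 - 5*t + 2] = -12*t - 8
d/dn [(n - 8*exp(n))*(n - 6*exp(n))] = -14*n*exp(n) + 2*n + 96*exp(2*n) - 14*exp(n)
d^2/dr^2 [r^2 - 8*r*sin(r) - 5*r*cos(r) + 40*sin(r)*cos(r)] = 8*r*sin(r) + 5*r*cos(r) + 10*sin(r) - 80*sin(2*r) - 16*cos(r) + 2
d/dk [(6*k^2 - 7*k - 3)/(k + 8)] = (6*k^2 + 96*k - 53)/(k^2 + 16*k + 64)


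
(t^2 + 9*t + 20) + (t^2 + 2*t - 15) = 2*t^2 + 11*t + 5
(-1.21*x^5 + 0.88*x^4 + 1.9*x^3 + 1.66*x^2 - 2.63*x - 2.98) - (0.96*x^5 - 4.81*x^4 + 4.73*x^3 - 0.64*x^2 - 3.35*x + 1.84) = -2.17*x^5 + 5.69*x^4 - 2.83*x^3 + 2.3*x^2 + 0.72*x - 4.82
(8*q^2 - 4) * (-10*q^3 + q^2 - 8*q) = -80*q^5 + 8*q^4 - 24*q^3 - 4*q^2 + 32*q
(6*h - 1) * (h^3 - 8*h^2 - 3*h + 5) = 6*h^4 - 49*h^3 - 10*h^2 + 33*h - 5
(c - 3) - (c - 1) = -2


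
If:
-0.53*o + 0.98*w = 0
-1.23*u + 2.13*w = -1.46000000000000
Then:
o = 1.84905660377358*w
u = 1.73170731707317*w + 1.1869918699187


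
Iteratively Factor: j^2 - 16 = (j + 4)*(j - 4)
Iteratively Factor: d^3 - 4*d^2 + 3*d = (d - 1)*(d^2 - 3*d) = d*(d - 1)*(d - 3)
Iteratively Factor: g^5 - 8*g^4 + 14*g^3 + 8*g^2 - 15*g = (g - 5)*(g^4 - 3*g^3 - g^2 + 3*g) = (g - 5)*(g - 3)*(g^3 - g) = (g - 5)*(g - 3)*(g - 1)*(g^2 + g) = (g - 5)*(g - 3)*(g - 1)*(g + 1)*(g)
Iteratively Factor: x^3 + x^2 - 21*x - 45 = (x - 5)*(x^2 + 6*x + 9) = (x - 5)*(x + 3)*(x + 3)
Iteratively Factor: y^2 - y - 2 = (y + 1)*(y - 2)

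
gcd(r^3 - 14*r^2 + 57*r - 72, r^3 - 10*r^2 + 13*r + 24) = r^2 - 11*r + 24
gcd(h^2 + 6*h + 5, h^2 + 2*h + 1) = h + 1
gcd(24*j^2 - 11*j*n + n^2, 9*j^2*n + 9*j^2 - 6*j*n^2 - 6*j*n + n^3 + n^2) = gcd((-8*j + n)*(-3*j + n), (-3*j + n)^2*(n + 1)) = 3*j - n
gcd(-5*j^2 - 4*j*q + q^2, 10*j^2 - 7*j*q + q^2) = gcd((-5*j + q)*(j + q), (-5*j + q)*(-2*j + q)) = -5*j + q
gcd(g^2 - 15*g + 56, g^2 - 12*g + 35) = g - 7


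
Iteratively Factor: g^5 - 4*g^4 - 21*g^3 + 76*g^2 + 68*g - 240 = (g - 5)*(g^4 + g^3 - 16*g^2 - 4*g + 48) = (g - 5)*(g - 2)*(g^3 + 3*g^2 - 10*g - 24) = (g - 5)*(g - 2)*(g + 2)*(g^2 + g - 12) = (g - 5)*(g - 3)*(g - 2)*(g + 2)*(g + 4)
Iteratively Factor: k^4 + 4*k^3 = (k)*(k^3 + 4*k^2) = k^2*(k^2 + 4*k) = k^2*(k + 4)*(k)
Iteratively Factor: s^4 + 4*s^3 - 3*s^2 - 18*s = (s + 3)*(s^3 + s^2 - 6*s) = (s + 3)^2*(s^2 - 2*s) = s*(s + 3)^2*(s - 2)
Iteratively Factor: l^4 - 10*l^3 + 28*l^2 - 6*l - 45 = (l - 5)*(l^3 - 5*l^2 + 3*l + 9) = (l - 5)*(l - 3)*(l^2 - 2*l - 3) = (l - 5)*(l - 3)^2*(l + 1)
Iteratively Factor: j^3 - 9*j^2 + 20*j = (j)*(j^2 - 9*j + 20) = j*(j - 4)*(j - 5)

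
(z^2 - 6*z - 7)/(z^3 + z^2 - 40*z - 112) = (z + 1)/(z^2 + 8*z + 16)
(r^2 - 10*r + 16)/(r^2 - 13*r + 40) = (r - 2)/(r - 5)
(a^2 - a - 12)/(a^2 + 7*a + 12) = (a - 4)/(a + 4)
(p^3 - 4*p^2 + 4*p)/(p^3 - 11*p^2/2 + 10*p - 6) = 2*p/(2*p - 3)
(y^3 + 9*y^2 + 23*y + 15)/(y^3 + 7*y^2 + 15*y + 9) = (y + 5)/(y + 3)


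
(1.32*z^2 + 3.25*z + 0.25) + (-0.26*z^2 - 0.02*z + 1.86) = 1.06*z^2 + 3.23*z + 2.11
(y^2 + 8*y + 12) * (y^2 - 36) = y^4 + 8*y^3 - 24*y^2 - 288*y - 432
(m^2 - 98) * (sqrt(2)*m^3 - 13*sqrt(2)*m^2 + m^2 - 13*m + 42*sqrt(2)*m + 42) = sqrt(2)*m^5 - 13*sqrt(2)*m^4 + m^4 - 56*sqrt(2)*m^3 - 13*m^3 - 56*m^2 + 1274*sqrt(2)*m^2 - 4116*sqrt(2)*m + 1274*m - 4116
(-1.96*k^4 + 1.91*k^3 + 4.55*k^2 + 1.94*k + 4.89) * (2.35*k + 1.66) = -4.606*k^5 + 1.2349*k^4 + 13.8631*k^3 + 12.112*k^2 + 14.7119*k + 8.1174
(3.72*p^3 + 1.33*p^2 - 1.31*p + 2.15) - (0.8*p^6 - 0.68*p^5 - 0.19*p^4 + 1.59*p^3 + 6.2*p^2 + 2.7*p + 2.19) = -0.8*p^6 + 0.68*p^5 + 0.19*p^4 + 2.13*p^3 - 4.87*p^2 - 4.01*p - 0.04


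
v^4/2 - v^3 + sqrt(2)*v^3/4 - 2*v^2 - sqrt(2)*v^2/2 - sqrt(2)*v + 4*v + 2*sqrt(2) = (v - 2)^2*(sqrt(2)*v/2 + 1/2)*(sqrt(2)*v/2 + sqrt(2))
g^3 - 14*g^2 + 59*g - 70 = (g - 7)*(g - 5)*(g - 2)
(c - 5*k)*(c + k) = c^2 - 4*c*k - 5*k^2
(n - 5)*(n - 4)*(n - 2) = n^3 - 11*n^2 + 38*n - 40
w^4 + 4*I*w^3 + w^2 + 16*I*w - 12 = (w - 2*I)*(w + I)*(w + 2*I)*(w + 3*I)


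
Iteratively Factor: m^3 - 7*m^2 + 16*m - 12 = (m - 3)*(m^2 - 4*m + 4) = (m - 3)*(m - 2)*(m - 2)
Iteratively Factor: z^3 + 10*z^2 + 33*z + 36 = (z + 4)*(z^2 + 6*z + 9) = (z + 3)*(z + 4)*(z + 3)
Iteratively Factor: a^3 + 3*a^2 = (a + 3)*(a^2) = a*(a + 3)*(a)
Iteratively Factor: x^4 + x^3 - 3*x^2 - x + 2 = (x - 1)*(x^3 + 2*x^2 - x - 2) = (x - 1)*(x + 2)*(x^2 - 1) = (x - 1)^2*(x + 2)*(x + 1)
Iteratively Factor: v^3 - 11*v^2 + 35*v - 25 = (v - 5)*(v^2 - 6*v + 5) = (v - 5)^2*(v - 1)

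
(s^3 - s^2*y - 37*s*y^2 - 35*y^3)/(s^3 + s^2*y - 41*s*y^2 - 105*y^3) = (s + y)/(s + 3*y)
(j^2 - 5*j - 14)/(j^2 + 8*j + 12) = (j - 7)/(j + 6)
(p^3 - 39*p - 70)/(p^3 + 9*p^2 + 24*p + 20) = (p - 7)/(p + 2)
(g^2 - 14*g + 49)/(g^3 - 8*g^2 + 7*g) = (g - 7)/(g*(g - 1))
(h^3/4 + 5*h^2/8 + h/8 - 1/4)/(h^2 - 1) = (2*h^2 + 3*h - 2)/(8*(h - 1))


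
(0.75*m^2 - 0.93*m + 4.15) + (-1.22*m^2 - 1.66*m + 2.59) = -0.47*m^2 - 2.59*m + 6.74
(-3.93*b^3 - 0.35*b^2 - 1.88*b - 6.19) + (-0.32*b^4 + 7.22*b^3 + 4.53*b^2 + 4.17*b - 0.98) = -0.32*b^4 + 3.29*b^3 + 4.18*b^2 + 2.29*b - 7.17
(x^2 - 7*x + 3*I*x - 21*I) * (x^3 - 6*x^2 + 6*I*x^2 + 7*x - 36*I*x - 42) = x^5 - 13*x^4 + 9*I*x^4 + 31*x^3 - 117*I*x^3 + 143*x^2 + 399*I*x^2 - 462*x - 273*I*x + 882*I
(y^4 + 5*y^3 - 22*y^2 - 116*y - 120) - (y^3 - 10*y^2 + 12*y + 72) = y^4 + 4*y^3 - 12*y^2 - 128*y - 192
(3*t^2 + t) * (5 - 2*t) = -6*t^3 + 13*t^2 + 5*t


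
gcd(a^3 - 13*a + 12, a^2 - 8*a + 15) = a - 3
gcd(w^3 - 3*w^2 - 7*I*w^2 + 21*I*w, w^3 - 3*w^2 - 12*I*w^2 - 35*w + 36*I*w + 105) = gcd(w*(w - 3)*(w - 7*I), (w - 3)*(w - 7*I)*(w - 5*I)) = w^2 + w*(-3 - 7*I) + 21*I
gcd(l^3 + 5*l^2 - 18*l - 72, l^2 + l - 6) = l + 3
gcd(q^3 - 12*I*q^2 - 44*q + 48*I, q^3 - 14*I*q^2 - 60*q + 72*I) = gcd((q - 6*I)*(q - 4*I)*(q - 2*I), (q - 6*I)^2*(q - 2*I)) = q^2 - 8*I*q - 12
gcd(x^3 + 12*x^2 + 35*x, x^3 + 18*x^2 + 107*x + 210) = x^2 + 12*x + 35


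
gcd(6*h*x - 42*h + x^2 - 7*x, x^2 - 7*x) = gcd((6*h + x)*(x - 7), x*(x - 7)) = x - 7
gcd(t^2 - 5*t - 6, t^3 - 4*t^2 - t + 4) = t + 1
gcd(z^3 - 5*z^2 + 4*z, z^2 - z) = z^2 - z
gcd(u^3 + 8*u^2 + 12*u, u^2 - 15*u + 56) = 1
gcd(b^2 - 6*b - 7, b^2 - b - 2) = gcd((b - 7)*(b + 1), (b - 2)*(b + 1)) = b + 1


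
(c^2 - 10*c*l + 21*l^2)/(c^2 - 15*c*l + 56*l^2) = (c - 3*l)/(c - 8*l)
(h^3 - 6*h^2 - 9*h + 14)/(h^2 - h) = h - 5 - 14/h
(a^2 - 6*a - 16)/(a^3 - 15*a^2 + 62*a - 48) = (a + 2)/(a^2 - 7*a + 6)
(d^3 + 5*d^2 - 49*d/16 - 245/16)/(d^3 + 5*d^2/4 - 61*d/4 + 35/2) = (d + 7/4)/(d - 2)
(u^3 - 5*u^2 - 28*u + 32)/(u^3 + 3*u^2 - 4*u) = (u - 8)/u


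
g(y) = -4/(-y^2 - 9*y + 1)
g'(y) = -4*(2*y + 9)/(-y^2 - 9*y + 1)^2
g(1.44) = 0.29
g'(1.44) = -0.24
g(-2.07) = -0.26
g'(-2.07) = -0.08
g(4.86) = 0.06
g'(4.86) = -0.02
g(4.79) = 0.06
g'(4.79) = -0.02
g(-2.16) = -0.25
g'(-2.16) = -0.08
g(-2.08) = -0.26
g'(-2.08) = -0.08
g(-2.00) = -0.27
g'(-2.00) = -0.09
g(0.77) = 0.61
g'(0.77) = -0.99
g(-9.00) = -4.00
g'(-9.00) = 36.00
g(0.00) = -4.00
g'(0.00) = -36.00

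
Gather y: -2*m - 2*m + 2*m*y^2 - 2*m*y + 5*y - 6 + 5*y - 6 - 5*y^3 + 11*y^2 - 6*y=-4*m - 5*y^3 + y^2*(2*m + 11) + y*(4 - 2*m) - 12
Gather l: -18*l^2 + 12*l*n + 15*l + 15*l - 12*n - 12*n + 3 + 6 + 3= -18*l^2 + l*(12*n + 30) - 24*n + 12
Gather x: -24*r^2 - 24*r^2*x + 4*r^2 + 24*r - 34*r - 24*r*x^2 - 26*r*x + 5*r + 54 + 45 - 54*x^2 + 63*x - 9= -20*r^2 - 5*r + x^2*(-24*r - 54) + x*(-24*r^2 - 26*r + 63) + 90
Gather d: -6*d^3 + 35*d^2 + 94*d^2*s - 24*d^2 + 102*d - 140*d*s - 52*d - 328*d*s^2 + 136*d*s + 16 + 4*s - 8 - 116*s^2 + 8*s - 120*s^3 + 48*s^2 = -6*d^3 + d^2*(94*s + 11) + d*(-328*s^2 - 4*s + 50) - 120*s^3 - 68*s^2 + 12*s + 8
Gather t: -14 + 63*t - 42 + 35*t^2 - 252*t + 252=35*t^2 - 189*t + 196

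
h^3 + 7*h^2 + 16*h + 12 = (h + 2)^2*(h + 3)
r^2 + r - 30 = (r - 5)*(r + 6)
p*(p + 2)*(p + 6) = p^3 + 8*p^2 + 12*p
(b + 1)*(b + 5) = b^2 + 6*b + 5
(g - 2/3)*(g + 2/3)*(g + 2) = g^3 + 2*g^2 - 4*g/9 - 8/9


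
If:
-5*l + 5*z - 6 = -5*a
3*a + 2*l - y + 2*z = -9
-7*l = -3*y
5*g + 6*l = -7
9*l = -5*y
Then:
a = -57/5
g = -7/5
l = 0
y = 0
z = 63/5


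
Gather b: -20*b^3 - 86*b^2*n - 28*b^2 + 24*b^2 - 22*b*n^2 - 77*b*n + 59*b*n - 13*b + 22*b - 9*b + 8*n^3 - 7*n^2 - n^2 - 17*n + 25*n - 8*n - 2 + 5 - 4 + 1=-20*b^3 + b^2*(-86*n - 4) + b*(-22*n^2 - 18*n) + 8*n^3 - 8*n^2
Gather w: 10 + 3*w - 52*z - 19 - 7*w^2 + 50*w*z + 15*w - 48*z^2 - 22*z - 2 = -7*w^2 + w*(50*z + 18) - 48*z^2 - 74*z - 11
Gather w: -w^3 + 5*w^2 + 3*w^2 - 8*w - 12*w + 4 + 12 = -w^3 + 8*w^2 - 20*w + 16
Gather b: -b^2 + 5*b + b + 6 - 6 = -b^2 + 6*b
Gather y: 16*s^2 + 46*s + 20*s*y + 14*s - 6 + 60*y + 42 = 16*s^2 + 60*s + y*(20*s + 60) + 36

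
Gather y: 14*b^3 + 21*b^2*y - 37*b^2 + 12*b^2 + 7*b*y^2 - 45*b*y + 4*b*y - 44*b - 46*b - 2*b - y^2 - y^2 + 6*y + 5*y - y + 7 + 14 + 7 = 14*b^3 - 25*b^2 - 92*b + y^2*(7*b - 2) + y*(21*b^2 - 41*b + 10) + 28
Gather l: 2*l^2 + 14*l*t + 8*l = 2*l^2 + l*(14*t + 8)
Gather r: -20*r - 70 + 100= 30 - 20*r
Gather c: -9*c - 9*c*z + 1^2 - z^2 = c*(-9*z - 9) - z^2 + 1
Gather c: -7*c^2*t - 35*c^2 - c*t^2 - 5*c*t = c^2*(-7*t - 35) + c*(-t^2 - 5*t)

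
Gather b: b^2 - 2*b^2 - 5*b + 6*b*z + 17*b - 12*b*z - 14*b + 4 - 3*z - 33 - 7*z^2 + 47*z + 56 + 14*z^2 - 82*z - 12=-b^2 + b*(-6*z - 2) + 7*z^2 - 38*z + 15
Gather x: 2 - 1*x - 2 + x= 0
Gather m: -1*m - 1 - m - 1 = -2*m - 2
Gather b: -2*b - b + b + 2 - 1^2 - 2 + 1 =-2*b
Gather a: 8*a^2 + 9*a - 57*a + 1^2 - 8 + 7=8*a^2 - 48*a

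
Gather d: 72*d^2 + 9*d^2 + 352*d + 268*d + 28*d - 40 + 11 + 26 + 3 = 81*d^2 + 648*d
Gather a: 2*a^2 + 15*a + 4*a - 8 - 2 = 2*a^2 + 19*a - 10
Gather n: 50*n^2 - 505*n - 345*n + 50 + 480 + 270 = 50*n^2 - 850*n + 800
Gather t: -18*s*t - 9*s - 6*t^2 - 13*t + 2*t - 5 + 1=-9*s - 6*t^2 + t*(-18*s - 11) - 4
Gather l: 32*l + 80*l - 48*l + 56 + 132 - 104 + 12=64*l + 96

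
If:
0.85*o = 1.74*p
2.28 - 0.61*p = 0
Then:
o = 7.65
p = 3.74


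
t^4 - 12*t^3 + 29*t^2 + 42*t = t*(t - 7)*(t - 6)*(t + 1)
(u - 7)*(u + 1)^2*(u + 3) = u^4 - 2*u^3 - 28*u^2 - 46*u - 21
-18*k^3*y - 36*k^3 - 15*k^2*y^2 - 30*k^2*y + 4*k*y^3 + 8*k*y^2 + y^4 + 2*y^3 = (-3*k + y)*(k + y)*(6*k + y)*(y + 2)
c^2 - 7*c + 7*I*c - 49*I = (c - 7)*(c + 7*I)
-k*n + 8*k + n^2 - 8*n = (-k + n)*(n - 8)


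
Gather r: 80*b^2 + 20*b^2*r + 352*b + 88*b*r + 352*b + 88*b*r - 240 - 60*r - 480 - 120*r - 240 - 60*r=80*b^2 + 704*b + r*(20*b^2 + 176*b - 240) - 960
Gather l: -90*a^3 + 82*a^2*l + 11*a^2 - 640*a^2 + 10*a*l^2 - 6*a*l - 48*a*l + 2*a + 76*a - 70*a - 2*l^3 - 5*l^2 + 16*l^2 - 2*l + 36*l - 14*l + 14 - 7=-90*a^3 - 629*a^2 + 8*a - 2*l^3 + l^2*(10*a + 11) + l*(82*a^2 - 54*a + 20) + 7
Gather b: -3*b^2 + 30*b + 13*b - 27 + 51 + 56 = -3*b^2 + 43*b + 80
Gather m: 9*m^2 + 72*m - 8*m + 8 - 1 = 9*m^2 + 64*m + 7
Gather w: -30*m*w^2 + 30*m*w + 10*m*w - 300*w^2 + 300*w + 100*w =w^2*(-30*m - 300) + w*(40*m + 400)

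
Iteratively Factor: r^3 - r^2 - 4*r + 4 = (r + 2)*(r^2 - 3*r + 2) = (r - 2)*(r + 2)*(r - 1)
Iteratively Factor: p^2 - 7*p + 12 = (p - 4)*(p - 3)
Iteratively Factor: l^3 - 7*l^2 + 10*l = (l - 2)*(l^2 - 5*l) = (l - 5)*(l - 2)*(l)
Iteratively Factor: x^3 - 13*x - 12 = (x + 1)*(x^2 - x - 12) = (x - 4)*(x + 1)*(x + 3)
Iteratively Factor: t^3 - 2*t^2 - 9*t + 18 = (t - 2)*(t^2 - 9) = (t - 3)*(t - 2)*(t + 3)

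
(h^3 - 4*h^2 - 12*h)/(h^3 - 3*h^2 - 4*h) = (-h^2 + 4*h + 12)/(-h^2 + 3*h + 4)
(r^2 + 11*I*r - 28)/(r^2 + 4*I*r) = (r + 7*I)/r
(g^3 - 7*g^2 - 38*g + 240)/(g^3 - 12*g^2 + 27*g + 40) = (g + 6)/(g + 1)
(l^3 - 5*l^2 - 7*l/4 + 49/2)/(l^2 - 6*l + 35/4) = (2*l^2 - 3*l - 14)/(2*l - 5)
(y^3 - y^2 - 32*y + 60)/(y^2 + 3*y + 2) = (y^3 - y^2 - 32*y + 60)/(y^2 + 3*y + 2)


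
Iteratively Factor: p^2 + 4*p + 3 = (p + 3)*(p + 1)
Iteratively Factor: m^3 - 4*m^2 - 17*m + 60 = (m - 5)*(m^2 + m - 12) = (m - 5)*(m + 4)*(m - 3)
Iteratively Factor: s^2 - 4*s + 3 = (s - 1)*(s - 3)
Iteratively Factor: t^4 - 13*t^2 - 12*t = (t + 1)*(t^3 - t^2 - 12*t) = (t + 1)*(t + 3)*(t^2 - 4*t) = (t - 4)*(t + 1)*(t + 3)*(t)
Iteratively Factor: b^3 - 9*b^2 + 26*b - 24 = (b - 3)*(b^2 - 6*b + 8) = (b - 3)*(b - 2)*(b - 4)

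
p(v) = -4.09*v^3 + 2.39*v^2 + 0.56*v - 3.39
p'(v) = -12.27*v^2 + 4.78*v + 0.56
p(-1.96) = 35.49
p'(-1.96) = -55.95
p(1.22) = -6.58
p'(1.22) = -11.87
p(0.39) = -3.05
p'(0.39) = 0.56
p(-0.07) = -3.42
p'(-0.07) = 0.17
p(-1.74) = 24.42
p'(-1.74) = -44.91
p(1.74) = -16.73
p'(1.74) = -28.27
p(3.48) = -144.87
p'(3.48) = -131.40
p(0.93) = -4.09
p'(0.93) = -5.61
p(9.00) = -2786.37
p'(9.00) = -950.29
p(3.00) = -90.63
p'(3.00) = -95.53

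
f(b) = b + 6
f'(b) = 1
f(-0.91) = 5.09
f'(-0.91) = 1.00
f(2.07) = 8.07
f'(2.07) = 1.00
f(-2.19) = 3.81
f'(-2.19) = 1.00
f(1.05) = 7.05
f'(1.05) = 1.00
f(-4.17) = 1.83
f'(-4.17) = 1.00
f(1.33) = 7.33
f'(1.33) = 1.00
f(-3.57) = 2.43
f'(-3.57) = 1.00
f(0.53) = 6.53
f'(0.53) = 1.00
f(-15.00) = -9.00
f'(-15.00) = 1.00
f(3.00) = 9.00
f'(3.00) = 1.00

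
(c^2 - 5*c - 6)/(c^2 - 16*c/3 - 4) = 3*(c + 1)/(3*c + 2)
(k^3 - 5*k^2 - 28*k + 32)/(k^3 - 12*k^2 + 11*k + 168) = (k^2 + 3*k - 4)/(k^2 - 4*k - 21)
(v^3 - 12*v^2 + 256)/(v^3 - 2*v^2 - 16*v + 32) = (v^2 - 16*v + 64)/(v^2 - 6*v + 8)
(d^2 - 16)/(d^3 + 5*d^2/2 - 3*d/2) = 2*(d^2 - 16)/(d*(2*d^2 + 5*d - 3))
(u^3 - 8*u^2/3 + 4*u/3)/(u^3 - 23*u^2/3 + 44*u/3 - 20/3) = u/(u - 5)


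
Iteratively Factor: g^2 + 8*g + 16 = (g + 4)*(g + 4)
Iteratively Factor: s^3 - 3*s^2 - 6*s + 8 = (s - 4)*(s^2 + s - 2) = (s - 4)*(s + 2)*(s - 1)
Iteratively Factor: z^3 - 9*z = (z)*(z^2 - 9) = z*(z - 3)*(z + 3)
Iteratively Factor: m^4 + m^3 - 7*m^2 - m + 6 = (m - 1)*(m^3 + 2*m^2 - 5*m - 6) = (m - 1)*(m + 3)*(m^2 - m - 2) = (m - 1)*(m + 1)*(m + 3)*(m - 2)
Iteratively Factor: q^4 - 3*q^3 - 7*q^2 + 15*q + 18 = (q + 1)*(q^3 - 4*q^2 - 3*q + 18) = (q - 3)*(q + 1)*(q^2 - q - 6) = (q - 3)^2*(q + 1)*(q + 2)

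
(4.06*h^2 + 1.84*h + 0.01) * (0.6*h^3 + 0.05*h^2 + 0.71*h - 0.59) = 2.436*h^5 + 1.307*h^4 + 2.9806*h^3 - 1.0885*h^2 - 1.0785*h - 0.0059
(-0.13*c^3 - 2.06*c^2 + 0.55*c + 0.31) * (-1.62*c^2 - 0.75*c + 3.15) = 0.2106*c^5 + 3.4347*c^4 + 0.2445*c^3 - 7.4037*c^2 + 1.5*c + 0.9765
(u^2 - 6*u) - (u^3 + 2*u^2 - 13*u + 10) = -u^3 - u^2 + 7*u - 10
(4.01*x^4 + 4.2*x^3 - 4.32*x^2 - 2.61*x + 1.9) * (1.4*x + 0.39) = 5.614*x^5 + 7.4439*x^4 - 4.41*x^3 - 5.3388*x^2 + 1.6421*x + 0.741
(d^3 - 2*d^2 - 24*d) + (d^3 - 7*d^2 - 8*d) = 2*d^3 - 9*d^2 - 32*d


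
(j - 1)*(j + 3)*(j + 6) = j^3 + 8*j^2 + 9*j - 18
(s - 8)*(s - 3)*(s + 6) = s^3 - 5*s^2 - 42*s + 144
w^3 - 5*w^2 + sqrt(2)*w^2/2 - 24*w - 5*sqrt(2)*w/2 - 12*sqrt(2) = (w - 8)*(w + 3)*(w + sqrt(2)/2)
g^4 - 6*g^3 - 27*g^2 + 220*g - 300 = (g - 5)^2*(g - 2)*(g + 6)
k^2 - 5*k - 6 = (k - 6)*(k + 1)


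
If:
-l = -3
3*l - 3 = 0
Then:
No Solution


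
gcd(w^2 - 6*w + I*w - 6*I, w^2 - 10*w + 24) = w - 6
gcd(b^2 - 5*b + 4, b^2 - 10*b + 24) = b - 4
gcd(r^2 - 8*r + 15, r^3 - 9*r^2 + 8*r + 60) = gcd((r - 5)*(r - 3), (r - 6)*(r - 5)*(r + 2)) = r - 5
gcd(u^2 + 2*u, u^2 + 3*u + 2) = u + 2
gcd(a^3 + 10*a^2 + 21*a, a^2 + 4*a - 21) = a + 7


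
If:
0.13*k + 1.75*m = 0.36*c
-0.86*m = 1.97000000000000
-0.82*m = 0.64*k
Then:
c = -10.08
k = 2.93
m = -2.29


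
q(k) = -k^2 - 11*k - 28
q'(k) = -2*k - 11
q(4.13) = -90.49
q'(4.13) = -19.26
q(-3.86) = -0.44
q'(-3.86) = -3.28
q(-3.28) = -2.68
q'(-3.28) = -4.44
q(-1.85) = -11.07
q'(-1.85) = -7.30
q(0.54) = -34.23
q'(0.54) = -12.08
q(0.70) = -36.19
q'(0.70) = -12.40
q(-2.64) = -5.93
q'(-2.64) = -5.72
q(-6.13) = 1.85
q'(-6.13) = 1.26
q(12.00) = -304.00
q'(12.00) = -35.00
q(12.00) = -304.00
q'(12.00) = -35.00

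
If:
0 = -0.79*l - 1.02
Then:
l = -1.29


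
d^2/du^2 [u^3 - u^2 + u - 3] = 6*u - 2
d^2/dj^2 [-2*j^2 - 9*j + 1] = -4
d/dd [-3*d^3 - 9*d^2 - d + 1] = -9*d^2 - 18*d - 1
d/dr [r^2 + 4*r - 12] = 2*r + 4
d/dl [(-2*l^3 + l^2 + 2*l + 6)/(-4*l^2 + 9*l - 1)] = (8*l^4 - 36*l^3 + 23*l^2 + 46*l - 56)/(16*l^4 - 72*l^3 + 89*l^2 - 18*l + 1)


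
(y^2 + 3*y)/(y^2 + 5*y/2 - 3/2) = 2*y/(2*y - 1)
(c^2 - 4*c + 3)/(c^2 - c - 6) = (c - 1)/(c + 2)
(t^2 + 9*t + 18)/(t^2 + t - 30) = (t + 3)/(t - 5)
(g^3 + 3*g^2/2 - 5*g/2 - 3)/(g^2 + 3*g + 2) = g - 3/2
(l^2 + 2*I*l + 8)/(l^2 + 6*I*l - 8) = (l - 2*I)/(l + 2*I)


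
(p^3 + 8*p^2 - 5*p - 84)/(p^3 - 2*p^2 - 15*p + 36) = (p + 7)/(p - 3)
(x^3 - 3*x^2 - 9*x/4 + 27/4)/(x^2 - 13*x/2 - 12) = (2*x^2 - 9*x + 9)/(2*(x - 8))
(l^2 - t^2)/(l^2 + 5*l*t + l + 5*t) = (l^2 - t^2)/(l^2 + 5*l*t + l + 5*t)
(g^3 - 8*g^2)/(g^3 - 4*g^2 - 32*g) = g/(g + 4)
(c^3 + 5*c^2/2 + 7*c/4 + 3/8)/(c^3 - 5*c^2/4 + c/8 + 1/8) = (8*c^3 + 20*c^2 + 14*c + 3)/(8*c^3 - 10*c^2 + c + 1)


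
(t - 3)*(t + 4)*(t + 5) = t^3 + 6*t^2 - 7*t - 60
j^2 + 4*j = j*(j + 4)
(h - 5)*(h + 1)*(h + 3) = h^3 - h^2 - 17*h - 15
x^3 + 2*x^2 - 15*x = x*(x - 3)*(x + 5)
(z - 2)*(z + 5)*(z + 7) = z^3 + 10*z^2 + 11*z - 70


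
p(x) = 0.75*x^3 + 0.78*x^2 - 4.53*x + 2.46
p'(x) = 2.25*x^2 + 1.56*x - 4.53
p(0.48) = 0.55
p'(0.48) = -3.26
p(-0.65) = 5.53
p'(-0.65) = -4.59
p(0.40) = 0.82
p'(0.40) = -3.55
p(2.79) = 12.18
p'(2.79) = 17.34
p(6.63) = 225.29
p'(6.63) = 104.72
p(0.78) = -0.24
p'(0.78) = -1.94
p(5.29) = 111.35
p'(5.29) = 66.69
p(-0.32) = 3.96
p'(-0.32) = -4.80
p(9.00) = 571.62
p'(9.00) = 191.76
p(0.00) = 2.46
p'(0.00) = -4.53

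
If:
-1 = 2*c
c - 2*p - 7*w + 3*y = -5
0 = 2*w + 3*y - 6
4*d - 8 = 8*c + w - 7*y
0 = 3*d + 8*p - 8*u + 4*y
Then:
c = -1/2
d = 7/4 - 17*y/8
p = 27*y/4 - 33/4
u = 413*y/64 - 243/32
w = 3 - 3*y/2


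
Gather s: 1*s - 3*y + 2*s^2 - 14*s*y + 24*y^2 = 2*s^2 + s*(1 - 14*y) + 24*y^2 - 3*y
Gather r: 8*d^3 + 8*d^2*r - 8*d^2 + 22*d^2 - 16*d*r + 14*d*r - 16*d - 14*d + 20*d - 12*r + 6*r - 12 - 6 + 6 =8*d^3 + 14*d^2 - 10*d + r*(8*d^2 - 2*d - 6) - 12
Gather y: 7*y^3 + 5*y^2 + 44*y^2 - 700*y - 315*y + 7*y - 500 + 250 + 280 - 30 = 7*y^3 + 49*y^2 - 1008*y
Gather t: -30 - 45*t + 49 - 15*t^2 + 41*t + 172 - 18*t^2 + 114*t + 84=-33*t^2 + 110*t + 275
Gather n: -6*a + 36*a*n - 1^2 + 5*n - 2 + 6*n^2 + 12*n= -6*a + 6*n^2 + n*(36*a + 17) - 3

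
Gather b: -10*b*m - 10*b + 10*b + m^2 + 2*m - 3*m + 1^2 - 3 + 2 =-10*b*m + m^2 - m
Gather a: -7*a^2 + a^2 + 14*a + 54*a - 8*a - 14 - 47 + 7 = -6*a^2 + 60*a - 54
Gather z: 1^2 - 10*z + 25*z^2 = 25*z^2 - 10*z + 1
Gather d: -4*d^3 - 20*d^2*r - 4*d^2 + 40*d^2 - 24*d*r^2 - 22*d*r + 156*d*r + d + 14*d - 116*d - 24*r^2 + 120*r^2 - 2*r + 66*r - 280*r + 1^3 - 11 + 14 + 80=-4*d^3 + d^2*(36 - 20*r) + d*(-24*r^2 + 134*r - 101) + 96*r^2 - 216*r + 84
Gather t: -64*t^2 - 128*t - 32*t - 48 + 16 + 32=-64*t^2 - 160*t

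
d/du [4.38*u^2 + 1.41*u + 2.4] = 8.76*u + 1.41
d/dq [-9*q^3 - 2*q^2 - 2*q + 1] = -27*q^2 - 4*q - 2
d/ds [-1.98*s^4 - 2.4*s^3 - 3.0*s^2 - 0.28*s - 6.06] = -7.92*s^3 - 7.2*s^2 - 6.0*s - 0.28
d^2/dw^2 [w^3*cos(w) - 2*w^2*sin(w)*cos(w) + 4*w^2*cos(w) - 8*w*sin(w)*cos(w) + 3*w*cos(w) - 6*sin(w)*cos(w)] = -w^3*cos(w) - 6*w^2*sin(w) + 4*w^2*sin(2*w) - 4*w^2*cos(w) - 16*w*sin(w) + 16*w*sin(2*w) + 3*w*cos(w) - 8*w*cos(2*w) - 6*sin(w) + 10*sin(2*w) + 8*cos(w) - 16*cos(2*w)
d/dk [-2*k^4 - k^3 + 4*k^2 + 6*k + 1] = -8*k^3 - 3*k^2 + 8*k + 6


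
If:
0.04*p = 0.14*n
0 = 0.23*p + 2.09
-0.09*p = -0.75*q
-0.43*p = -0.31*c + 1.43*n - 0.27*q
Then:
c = -23.63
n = -2.60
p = -9.09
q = -1.09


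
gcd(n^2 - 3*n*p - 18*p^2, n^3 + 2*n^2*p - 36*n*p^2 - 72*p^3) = -n + 6*p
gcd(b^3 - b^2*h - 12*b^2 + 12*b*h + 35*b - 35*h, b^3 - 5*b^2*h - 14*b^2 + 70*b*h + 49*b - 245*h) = b - 7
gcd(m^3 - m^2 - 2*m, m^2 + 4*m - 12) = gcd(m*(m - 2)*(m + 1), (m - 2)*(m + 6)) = m - 2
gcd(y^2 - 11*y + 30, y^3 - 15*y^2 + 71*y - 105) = y - 5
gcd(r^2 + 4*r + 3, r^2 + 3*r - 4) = 1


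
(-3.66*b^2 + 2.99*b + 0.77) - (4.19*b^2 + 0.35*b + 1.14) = -7.85*b^2 + 2.64*b - 0.37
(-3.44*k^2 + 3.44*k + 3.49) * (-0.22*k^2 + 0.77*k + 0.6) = 0.7568*k^4 - 3.4056*k^3 - 0.183*k^2 + 4.7513*k + 2.094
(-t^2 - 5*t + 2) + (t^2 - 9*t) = 2 - 14*t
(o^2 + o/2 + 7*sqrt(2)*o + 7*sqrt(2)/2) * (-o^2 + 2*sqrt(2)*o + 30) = -o^4 - 5*sqrt(2)*o^3 - o^3/2 - 5*sqrt(2)*o^2/2 + 58*o^2 + 29*o + 210*sqrt(2)*o + 105*sqrt(2)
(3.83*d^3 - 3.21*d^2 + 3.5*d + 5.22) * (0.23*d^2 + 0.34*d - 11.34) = 0.8809*d^5 + 0.5639*d^4 - 43.7186*d^3 + 38.792*d^2 - 37.9152*d - 59.1948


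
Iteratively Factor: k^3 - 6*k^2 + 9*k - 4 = (k - 4)*(k^2 - 2*k + 1) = (k - 4)*(k - 1)*(k - 1)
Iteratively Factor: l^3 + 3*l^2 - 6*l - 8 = (l + 1)*(l^2 + 2*l - 8) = (l + 1)*(l + 4)*(l - 2)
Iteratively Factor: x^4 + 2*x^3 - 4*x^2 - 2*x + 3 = (x + 1)*(x^3 + x^2 - 5*x + 3) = (x - 1)*(x + 1)*(x^2 + 2*x - 3) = (x - 1)*(x + 1)*(x + 3)*(x - 1)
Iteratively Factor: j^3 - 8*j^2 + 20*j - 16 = (j - 2)*(j^2 - 6*j + 8) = (j - 4)*(j - 2)*(j - 2)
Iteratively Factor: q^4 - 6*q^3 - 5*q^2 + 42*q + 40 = (q + 2)*(q^3 - 8*q^2 + 11*q + 20) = (q - 4)*(q + 2)*(q^2 - 4*q - 5) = (q - 4)*(q + 1)*(q + 2)*(q - 5)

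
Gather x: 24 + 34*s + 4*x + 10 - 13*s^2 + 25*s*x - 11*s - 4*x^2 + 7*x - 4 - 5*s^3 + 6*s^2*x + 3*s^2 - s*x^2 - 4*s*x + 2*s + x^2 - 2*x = -5*s^3 - 10*s^2 + 25*s + x^2*(-s - 3) + x*(6*s^2 + 21*s + 9) + 30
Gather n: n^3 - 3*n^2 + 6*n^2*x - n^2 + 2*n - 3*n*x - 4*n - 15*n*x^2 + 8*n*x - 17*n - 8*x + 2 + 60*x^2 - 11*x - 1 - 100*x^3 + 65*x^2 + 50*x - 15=n^3 + n^2*(6*x - 4) + n*(-15*x^2 + 5*x - 19) - 100*x^3 + 125*x^2 + 31*x - 14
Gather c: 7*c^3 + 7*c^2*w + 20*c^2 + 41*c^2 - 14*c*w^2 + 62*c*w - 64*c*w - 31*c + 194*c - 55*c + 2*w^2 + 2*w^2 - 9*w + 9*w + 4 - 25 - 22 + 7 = 7*c^3 + c^2*(7*w + 61) + c*(-14*w^2 - 2*w + 108) + 4*w^2 - 36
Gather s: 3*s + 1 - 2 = 3*s - 1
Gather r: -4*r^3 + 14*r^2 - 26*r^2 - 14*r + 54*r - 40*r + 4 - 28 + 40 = -4*r^3 - 12*r^2 + 16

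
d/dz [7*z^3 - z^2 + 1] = z*(21*z - 2)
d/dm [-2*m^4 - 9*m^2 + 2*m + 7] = -8*m^3 - 18*m + 2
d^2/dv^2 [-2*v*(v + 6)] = -4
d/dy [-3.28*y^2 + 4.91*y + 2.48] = 4.91 - 6.56*y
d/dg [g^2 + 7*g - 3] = 2*g + 7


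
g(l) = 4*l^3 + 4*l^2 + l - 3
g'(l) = 12*l^2 + 8*l + 1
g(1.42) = 17.94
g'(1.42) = 36.56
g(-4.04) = -205.51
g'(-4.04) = 164.54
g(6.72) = 1398.21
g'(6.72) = 596.66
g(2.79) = 117.80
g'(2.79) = 116.73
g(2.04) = 49.65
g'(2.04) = 67.26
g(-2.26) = -31.00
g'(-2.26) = 44.21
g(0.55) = -0.57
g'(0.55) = 9.03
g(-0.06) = -3.05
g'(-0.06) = 0.56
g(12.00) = 7497.00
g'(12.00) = 1825.00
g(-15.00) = -12618.00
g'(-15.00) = 2581.00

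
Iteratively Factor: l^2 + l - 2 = (l + 2)*(l - 1)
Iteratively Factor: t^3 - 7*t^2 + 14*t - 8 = (t - 2)*(t^2 - 5*t + 4) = (t - 2)*(t - 1)*(t - 4)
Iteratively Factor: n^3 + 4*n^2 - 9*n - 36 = (n - 3)*(n^2 + 7*n + 12) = (n - 3)*(n + 4)*(n + 3)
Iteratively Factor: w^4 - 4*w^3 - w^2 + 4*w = (w - 4)*(w^3 - w) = (w - 4)*(w - 1)*(w^2 + w) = (w - 4)*(w - 1)*(w + 1)*(w)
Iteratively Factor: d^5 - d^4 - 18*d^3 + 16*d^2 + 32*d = (d - 4)*(d^4 + 3*d^3 - 6*d^2 - 8*d) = (d - 4)*(d + 1)*(d^3 + 2*d^2 - 8*d) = (d - 4)*(d - 2)*(d + 1)*(d^2 + 4*d) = d*(d - 4)*(d - 2)*(d + 1)*(d + 4)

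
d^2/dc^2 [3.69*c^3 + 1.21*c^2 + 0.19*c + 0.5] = 22.14*c + 2.42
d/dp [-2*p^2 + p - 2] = 1 - 4*p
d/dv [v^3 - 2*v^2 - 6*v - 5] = 3*v^2 - 4*v - 6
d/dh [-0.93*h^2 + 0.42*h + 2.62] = 0.42 - 1.86*h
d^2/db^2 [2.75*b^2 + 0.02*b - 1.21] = 5.50000000000000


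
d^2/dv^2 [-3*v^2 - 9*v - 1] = -6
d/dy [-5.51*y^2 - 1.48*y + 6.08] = -11.02*y - 1.48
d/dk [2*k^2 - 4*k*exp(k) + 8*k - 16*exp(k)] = -4*k*exp(k) + 4*k - 20*exp(k) + 8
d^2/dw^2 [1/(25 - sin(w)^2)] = 2*(2*sin(w)^4 + 47*sin(w)^2 - 25)/(sin(w)^2 - 25)^3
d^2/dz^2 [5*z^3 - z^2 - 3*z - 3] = 30*z - 2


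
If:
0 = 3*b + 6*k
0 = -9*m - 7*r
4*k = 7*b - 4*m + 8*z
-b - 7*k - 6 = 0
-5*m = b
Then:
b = 12/5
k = -6/5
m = -12/25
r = 108/175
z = -147/50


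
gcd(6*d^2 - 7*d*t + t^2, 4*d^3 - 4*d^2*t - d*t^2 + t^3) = -d + t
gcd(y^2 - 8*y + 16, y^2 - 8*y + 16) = y^2 - 8*y + 16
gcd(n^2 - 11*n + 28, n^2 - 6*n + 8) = n - 4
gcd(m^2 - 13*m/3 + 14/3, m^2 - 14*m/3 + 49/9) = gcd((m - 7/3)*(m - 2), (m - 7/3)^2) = m - 7/3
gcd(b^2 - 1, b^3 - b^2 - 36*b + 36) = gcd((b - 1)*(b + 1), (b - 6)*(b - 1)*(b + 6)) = b - 1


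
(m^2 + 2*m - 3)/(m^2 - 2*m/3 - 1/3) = 3*(m + 3)/(3*m + 1)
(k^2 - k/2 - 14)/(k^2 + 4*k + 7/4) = 2*(k - 4)/(2*k + 1)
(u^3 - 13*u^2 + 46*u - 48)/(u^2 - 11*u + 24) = u - 2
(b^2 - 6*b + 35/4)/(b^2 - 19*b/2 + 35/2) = (b - 7/2)/(b - 7)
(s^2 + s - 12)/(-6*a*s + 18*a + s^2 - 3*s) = (s + 4)/(-6*a + s)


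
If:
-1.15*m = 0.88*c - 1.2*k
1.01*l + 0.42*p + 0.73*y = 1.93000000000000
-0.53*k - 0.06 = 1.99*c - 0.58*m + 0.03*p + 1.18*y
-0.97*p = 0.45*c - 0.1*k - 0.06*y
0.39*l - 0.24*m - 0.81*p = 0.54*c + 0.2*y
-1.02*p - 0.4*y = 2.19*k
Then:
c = -0.79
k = -0.47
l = 0.62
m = 0.11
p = 0.41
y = 1.54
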